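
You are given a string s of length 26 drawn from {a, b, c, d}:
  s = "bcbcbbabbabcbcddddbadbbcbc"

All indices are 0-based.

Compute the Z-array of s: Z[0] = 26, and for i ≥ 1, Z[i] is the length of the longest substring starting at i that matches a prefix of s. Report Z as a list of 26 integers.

[26, 0, 3, 0, 1, 1, 0, 1, 1, 0, 4, 0, 2, 0, 0, 0, 0, 0, 1, 0, 0, 1, 4, 0, 2, 0]

Z[0]=26
i=1: outside box; Z[1]=0
i=2: outside box; Z[2]=3 scan→box=[2,5)
i=3: min(r-i=2, Z[1]=0)=0; Z[3]=0
i=4: min(r-i=1, Z[2]=3)=1; Z[4]=1
i=5: outside box; Z[5]=1 scan→box=[5,6)
i=6: outside box; Z[6]=0
i=7: outside box; Z[7]=1 scan→box=[7,8)
i=8: outside box; Z[8]=1 scan→box=[8,9)
i=9: outside box; Z[9]=0
i=10: outside box; Z[10]=4 scan→box=[10,14)
i=11: min(r-i=3, Z[1]=0)=0; Z[11]=0
i=12: min(r-i=2, Z[2]=3)=2; Z[12]=2
i=13: min(r-i=1, Z[3]=0)=0; Z[13]=0
i=14: outside box; Z[14]=0
i=15: outside box; Z[15]=0
i=16: outside box; Z[16]=0
i=17: outside box; Z[17]=0
i=18: outside box; Z[18]=1 scan→box=[18,19)
i=19: outside box; Z[19]=0
i=20: outside box; Z[20]=0
i=21: outside box; Z[21]=1 scan→box=[21,22)
i=22: outside box; Z[22]=4 scan→box=[22,26)
i=23: min(r-i=3, Z[1]=0)=0; Z[23]=0
i=24: min(r-i=2, Z[2]=3)=2; Z[24]=2
i=25: min(r-i=1, Z[3]=0)=0; Z[25]=0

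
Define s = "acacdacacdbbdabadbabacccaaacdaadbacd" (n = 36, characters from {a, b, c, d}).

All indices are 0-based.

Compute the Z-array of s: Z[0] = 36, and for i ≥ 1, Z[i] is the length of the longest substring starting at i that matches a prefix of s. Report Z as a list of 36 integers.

[36, 0, 2, 0, 0, 5, 0, 2, 0, 0, 0, 0, 0, 1, 0, 1, 0, 0, 1, 0, 2, 0, 0, 0, 1, 1, 2, 0, 0, 1, 1, 0, 0, 2, 0, 0]

Z[0]=36
i=1: i≥r, start 0; Z[1]=0
i=2: i≥r, start 0; Z[2]=2 extend→box=[2,4)
i=3: min(r-i=1, Z[1]=0)=0; Z[3]=0
i=4: i≥r, start 0; Z[4]=0
i=5: i≥r, start 0; Z[5]=5 extend→box=[5,10)
i=6: min(r-i=4, Z[1]=0)=0; Z[6]=0
i=7: min(r-i=3, Z[2]=2)=2; Z[7]=2
i=8: min(r-i=2, Z[3]=0)=0; Z[8]=0
i=9: min(r-i=1, Z[4]=0)=0; Z[9]=0
i=10: i≥r, start 0; Z[10]=0
i=11: i≥r, start 0; Z[11]=0
i=12: i≥r, start 0; Z[12]=0
i=13: i≥r, start 0; Z[13]=1 extend→box=[13,14)
i=14: i≥r, start 0; Z[14]=0
i=15: i≥r, start 0; Z[15]=1 extend→box=[15,16)
i=16: i≥r, start 0; Z[16]=0
i=17: i≥r, start 0; Z[17]=0
i=18: i≥r, start 0; Z[18]=1 extend→box=[18,19)
i=19: i≥r, start 0; Z[19]=0
i=20: i≥r, start 0; Z[20]=2 extend→box=[20,22)
i=21: min(r-i=1, Z[1]=0)=0; Z[21]=0
i=22: i≥r, start 0; Z[22]=0
i=23: i≥r, start 0; Z[23]=0
i=24: i≥r, start 0; Z[24]=1 extend→box=[24,25)
i=25: i≥r, start 0; Z[25]=1 extend→box=[25,26)
i=26: i≥r, start 0; Z[26]=2 extend→box=[26,28)
i=27: min(r-i=1, Z[1]=0)=0; Z[27]=0
i=28: i≥r, start 0; Z[28]=0
i=29: i≥r, start 0; Z[29]=1 extend→box=[29,30)
i=30: i≥r, start 0; Z[30]=1 extend→box=[30,31)
i=31: i≥r, start 0; Z[31]=0
i=32: i≥r, start 0; Z[32]=0
i=33: i≥r, start 0; Z[33]=2 extend→box=[33,35)
i=34: min(r-i=1, Z[1]=0)=0; Z[34]=0
i=35: i≥r, start 0; Z[35]=0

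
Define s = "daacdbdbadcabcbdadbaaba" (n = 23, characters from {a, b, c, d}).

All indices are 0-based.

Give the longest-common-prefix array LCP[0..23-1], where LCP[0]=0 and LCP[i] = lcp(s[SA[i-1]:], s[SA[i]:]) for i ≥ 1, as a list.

[0, 1, 2, 1, 2, 1, 1, 2, 0, 2, 2, 1, 1, 2, 0, 1, 1, 0, 2, 1, 3, 2, 1]

rank | idx | suffix
   0 |  22 | a
   1 |  19 | aaba
   2 |   1 | aacdbdbadcabcbdadbaaba
   3 |  20 | aba
   4 |  11 | abcbdadbaaba
   5 |   2 | acdbdbadcabcbdadbaaba
   6 |  16 | adbaaba
   7 |   8 | adcabcbdadbaaba
   8 |  21 | ba
   9 |  18 | baaba
  10 |   7 | badcabcbdadbaaba
  11 |  12 | bcbdadbaaba
  12 |  14 | bdadbaaba
  13 |   5 | bdbadcabcbdadbaaba
  14 |  10 | cabcbdadbaaba
  15 |  13 | cbdadbaaba
  16 |   3 | cdbdbadcabcbdadbaaba
  17 |   0 | daacdbdbadcabcbdadbaaba
  18 |  15 | dadbaaba
  19 |  17 | dbaaba
  20 |   6 | dbadcabcbdadbaaba
  21 |   4 | dbdbadcabcbdadbaaba
  22 |   9 | dcabcbdadbaaba

SA = [22, 19, 1, 20, 11, 2, 16, 8, 21, 18, 7, 12, 14, 5, 10, 13, 3, 0, 15, 17, 6, 4, 9]
rank  pair      lcp
   1  s[22:],s[19:]  1  'a'
   2  s[19:],s[1:]  2  'aa'
   3  s[1:],s[20:]  1  'a'
   4  s[20:],s[11:]  2  'ab'
   5  s[11:],s[2:]  1  'a'
   6  s[2:],s[16:]  1  'a'
   7  s[16:],s[8:]  2  'ad'
   8  s[8:],s[21:]  0  ''
   9  s[21:],s[18:]  2  'ba'
  10  s[18:],s[7:]  2  'ba'
  11  s[7:],s[12:]  1  'b'
  12  s[12:],s[14:]  1  'b'
  13  s[14:],s[5:]  2  'bd'
  14  s[5:],s[10:]  0  ''
  15  s[10:],s[13:]  1  'c'
  16  s[13:],s[3:]  1  'c'
  17  s[3:],s[0:]  0  ''
  18  s[0:],s[15:]  2  'da'
  19  s[15:],s[17:]  1  'd'
  20  s[17:],s[6:]  3  'dba'
  21  s[6:],s[4:]  2  'db'
  22  s[4:],s[9:]  1  'd'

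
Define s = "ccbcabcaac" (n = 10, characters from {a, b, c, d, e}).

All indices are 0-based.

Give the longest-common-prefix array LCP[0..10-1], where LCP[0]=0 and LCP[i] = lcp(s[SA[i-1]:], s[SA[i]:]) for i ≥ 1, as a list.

rank→(start, suffix):
  0 → (7, 'aac')
  1 → (4, 'abcaac')
  2 → (8, 'ac')
  3 → (5, 'bcaac')
  4 → (2, 'bcabcaac')
  5 → (9, 'c')
  6 → (6, 'caac')
  7 → (3, 'cabcaac')
  8 → (1, 'cbcabcaac')
  9 → (0, 'ccbcabcaac')

SA = [7, 4, 8, 5, 2, 9, 6, 3, 1, 0]
rank  pair      lcp
   1  s[7:],s[4:]  1  'a'
   2  s[4:],s[8:]  1  'a'
   3  s[8:],s[5:]  0  ''
   4  s[5:],s[2:]  3  'bca'
   5  s[2:],s[9:]  0  ''
   6  s[9:],s[6:]  1  'c'
   7  s[6:],s[3:]  2  'ca'
   8  s[3:],s[1:]  1  'c'
   9  s[1:],s[0:]  1  'c'

[0, 1, 1, 0, 3, 0, 1, 2, 1, 1]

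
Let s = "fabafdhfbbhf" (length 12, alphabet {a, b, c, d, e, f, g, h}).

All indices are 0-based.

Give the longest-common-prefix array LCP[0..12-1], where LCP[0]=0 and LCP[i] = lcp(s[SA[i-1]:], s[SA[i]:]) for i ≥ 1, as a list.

sorted suffixes:
  #0 SA[0]=1  'abafdhfbbhf'
  #1 SA[1]=3  'afdhfbbhf'
  #2 SA[2]=2  'bafdhfbbhf'
  #3 SA[3]=8  'bbhf'
  #4 SA[4]=9  'bhf'
  #5 SA[5]=5  'dhfbbhf'
  #6 SA[6]=11  'f'
  #7 SA[7]=0  'fabafdhfbbhf'
  #8 SA[8]=7  'fbbhf'
  #9 SA[9]=4  'fdhfbbhf'
  #10 SA[10]=10  'hf'
  #11 SA[11]=6  'hfbbhf'

SA = [1, 3, 2, 8, 9, 5, 11, 0, 7, 4, 10, 6]
rank  pair      lcp
   1  s[1:],s[3:]  1  'a'
   2  s[3:],s[2:]  0  ''
   3  s[2:],s[8:]  1  'b'
   4  s[8:],s[9:]  1  'b'
   5  s[9:],s[5:]  0  ''
   6  s[5:],s[11:]  0  ''
   7  s[11:],s[0:]  1  'f'
   8  s[0:],s[7:]  1  'f'
   9  s[7:],s[4:]  1  'f'
  10  s[4:],s[10:]  0  ''
  11  s[10:],s[6:]  2  'hf'

[0, 1, 0, 1, 1, 0, 0, 1, 1, 1, 0, 2]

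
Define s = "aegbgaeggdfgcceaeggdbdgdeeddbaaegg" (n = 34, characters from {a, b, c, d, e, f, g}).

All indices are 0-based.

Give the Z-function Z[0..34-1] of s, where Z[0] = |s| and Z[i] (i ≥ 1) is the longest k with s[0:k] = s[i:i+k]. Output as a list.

Z[0]=34
i=1: fresh scan; Z[1]=0
i=2: fresh scan; Z[2]=0
i=3: fresh scan; Z[3]=0
i=4: fresh scan; Z[4]=0
i=5: fresh scan; Z[5]=3 extend→box=[5,8)
i=6: min(r-i=2, Z[1]=0)=0; Z[6]=0
i=7: min(r-i=1, Z[2]=0)=0; Z[7]=0
i=8: fresh scan; Z[8]=0
i=9: fresh scan; Z[9]=0
i=10: fresh scan; Z[10]=0
i=11: fresh scan; Z[11]=0
i=12: fresh scan; Z[12]=0
i=13: fresh scan; Z[13]=0
i=14: fresh scan; Z[14]=0
i=15: fresh scan; Z[15]=3 extend→box=[15,18)
i=16: min(r-i=2, Z[1]=0)=0; Z[16]=0
i=17: min(r-i=1, Z[2]=0)=0; Z[17]=0
i=18: fresh scan; Z[18]=0
i=19: fresh scan; Z[19]=0
i=20: fresh scan; Z[20]=0
i=21: fresh scan; Z[21]=0
i=22: fresh scan; Z[22]=0
i=23: fresh scan; Z[23]=0
i=24: fresh scan; Z[24]=0
i=25: fresh scan; Z[25]=0
i=26: fresh scan; Z[26]=0
i=27: fresh scan; Z[27]=0
i=28: fresh scan; Z[28]=0
i=29: fresh scan; Z[29]=1 extend→box=[29,30)
i=30: fresh scan; Z[30]=3 extend→box=[30,33)
i=31: min(r-i=2, Z[1]=0)=0; Z[31]=0
i=32: min(r-i=1, Z[2]=0)=0; Z[32]=0
i=33: fresh scan; Z[33]=0

[34, 0, 0, 0, 0, 3, 0, 0, 0, 0, 0, 0, 0, 0, 0, 3, 0, 0, 0, 0, 0, 0, 0, 0, 0, 0, 0, 0, 0, 1, 3, 0, 0, 0]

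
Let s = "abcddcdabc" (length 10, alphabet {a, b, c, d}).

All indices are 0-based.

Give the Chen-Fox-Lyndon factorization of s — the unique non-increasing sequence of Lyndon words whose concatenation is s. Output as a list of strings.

emit factor 1: 'abcddcd' (i=0, period=7)
emit factor 2: 'abc' (i=7, period=3)

["abcddcd", "abc"]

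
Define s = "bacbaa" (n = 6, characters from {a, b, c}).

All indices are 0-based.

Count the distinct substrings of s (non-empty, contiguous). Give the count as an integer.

17

sorted suffixes:
  #0 SA[0]=5  'a'
  #1 SA[1]=4  'aa'
  #2 SA[2]=1  'acbaa'
  #3 SA[3]=3  'baa'
  #4 SA[4]=0  'bacbaa'
  #5 SA[5]=2  'cbaa'

SA = [5, 4, 1, 3, 0, 2]
rank  pair      lcp
   1  s[5:],s[4:]  1  'a'
   2  s[4:],s[1:]  1  'a'
   3  s[1:],s[3:]  0  ''
   4  s[3:],s[0:]  2  'ba'
   5  s[0:],s[2:]  0  ''

n(n+1)/2 = 6·7/2 = 21
Σ LCP = 0 + 1 + 1 + 0 + 2 + 0 = 4
distinct = 21 − 4 = 17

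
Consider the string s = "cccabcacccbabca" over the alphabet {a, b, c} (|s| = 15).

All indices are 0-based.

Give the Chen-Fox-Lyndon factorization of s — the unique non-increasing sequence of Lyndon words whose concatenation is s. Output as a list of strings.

emit factor 1: 'c' (i=0, period=1)
emit factor 2: 'c' (i=1, period=1)
emit factor 3: 'c' (i=2, period=1)
emit factor 4: 'abcacccb' (i=3, period=8)
emit factor 5: 'abc' (i=11, period=3)
emit factor 6: 'a' (i=14, period=1)

["c", "c", "c", "abcacccb", "abc", "a"]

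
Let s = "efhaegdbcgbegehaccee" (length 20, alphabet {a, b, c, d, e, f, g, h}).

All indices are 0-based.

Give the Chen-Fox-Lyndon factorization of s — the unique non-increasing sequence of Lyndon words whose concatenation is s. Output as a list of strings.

["efh", "aegdbcgbegeh", "accee"]

emit factor 1: 'efh' (i=0, period=3)
emit factor 2: 'aegdbcgbegeh' (i=3, period=12)
emit factor 3: 'accee' (i=15, period=5)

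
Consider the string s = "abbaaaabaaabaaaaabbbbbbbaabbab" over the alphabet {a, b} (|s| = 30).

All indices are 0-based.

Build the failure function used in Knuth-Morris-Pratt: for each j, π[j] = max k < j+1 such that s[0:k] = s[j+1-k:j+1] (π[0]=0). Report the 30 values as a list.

π[0] = 0
j=1 s[j]='b': π[1]=0 (border '')
j=2 s[j]='b': π[2]=0 (border '')
j=3 s[j]='a': π[3]=1 (border 'a')
j=4 s[j]='a': k: 1→0; π[4]=1 (border 'a')
j=5 s[j]='a': k: 1→0; π[5]=1 (border 'a')
j=6 s[j]='a': k: 1→0; π[6]=1 (border 'a')
j=7 s[j]='b': π[7]=2 (border 'ab')
j=8 s[j]='a': k: 2→0; π[8]=1 (border 'a')
j=9 s[j]='a': k: 1→0; π[9]=1 (border 'a')
j=10 s[j]='a': k: 1→0; π[10]=1 (border 'a')
j=11 s[j]='b': π[11]=2 (border 'ab')
j=12 s[j]='a': k: 2→0; π[12]=1 (border 'a')
j=13 s[j]='a': k: 1→0; π[13]=1 (border 'a')
j=14 s[j]='a': k: 1→0; π[14]=1 (border 'a')
j=15 s[j]='a': k: 1→0; π[15]=1 (border 'a')
j=16 s[j]='a': k: 1→0; π[16]=1 (border 'a')
j=17 s[j]='b': π[17]=2 (border 'ab')
j=18 s[j]='b': π[18]=3 (border 'abb')
j=19 s[j]='b': k: 3→0; π[19]=0 (border '')
j=20 s[j]='b': π[20]=0 (border '')
j=21 s[j]='b': π[21]=0 (border '')
j=22 s[j]='b': π[22]=0 (border '')
j=23 s[j]='b': π[23]=0 (border '')
j=24 s[j]='a': π[24]=1 (border 'a')
j=25 s[j]='a': k: 1→0; π[25]=1 (border 'a')
j=26 s[j]='b': π[26]=2 (border 'ab')
j=27 s[j]='b': π[27]=3 (border 'abb')
j=28 s[j]='a': π[28]=4 (border 'abba')
j=29 s[j]='b': k: 4→1; π[29]=2 (border 'ab')

[0, 0, 0, 1, 1, 1, 1, 2, 1, 1, 1, 2, 1, 1, 1, 1, 1, 2, 3, 0, 0, 0, 0, 0, 1, 1, 2, 3, 4, 2]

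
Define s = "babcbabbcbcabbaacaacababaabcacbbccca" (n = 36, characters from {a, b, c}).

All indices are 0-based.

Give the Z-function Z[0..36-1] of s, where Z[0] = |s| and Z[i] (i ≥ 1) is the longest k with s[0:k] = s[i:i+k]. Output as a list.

[36, 0, 1, 0, 3, 0, 1, 1, 0, 1, 0, 0, 1, 2, 0, 0, 0, 0, 0, 0, 0, 3, 0, 2, 0, 0, 1, 0, 0, 0, 1, 1, 0, 0, 0, 0]

Z[0]=36
i=1: fresh scan; Z[1]=0
i=2: fresh scan; Z[2]=1 scan→box=[2,3)
i=3: fresh scan; Z[3]=0
i=4: fresh scan; Z[4]=3 scan→box=[4,7)
i=5: min(r-i=2, Z[1]=0)=0; Z[5]=0
i=6: min(r-i=1, Z[2]=1)=1; Z[6]=1
i=7: fresh scan; Z[7]=1 scan→box=[7,8)
i=8: fresh scan; Z[8]=0
i=9: fresh scan; Z[9]=1 scan→box=[9,10)
i=10: fresh scan; Z[10]=0
i=11: fresh scan; Z[11]=0
i=12: fresh scan; Z[12]=1 scan→box=[12,13)
i=13: fresh scan; Z[13]=2 scan→box=[13,15)
i=14: min(r-i=1, Z[1]=0)=0; Z[14]=0
i=15: fresh scan; Z[15]=0
i=16: fresh scan; Z[16]=0
i=17: fresh scan; Z[17]=0
i=18: fresh scan; Z[18]=0
i=19: fresh scan; Z[19]=0
i=20: fresh scan; Z[20]=0
i=21: fresh scan; Z[21]=3 scan→box=[21,24)
i=22: min(r-i=2, Z[1]=0)=0; Z[22]=0
i=23: min(r-i=1, Z[2]=1)=1; Z[23]=2 scan→box=[23,25)
i=24: min(r-i=1, Z[1]=0)=0; Z[24]=0
i=25: fresh scan; Z[25]=0
i=26: fresh scan; Z[26]=1 scan→box=[26,27)
i=27: fresh scan; Z[27]=0
i=28: fresh scan; Z[28]=0
i=29: fresh scan; Z[29]=0
i=30: fresh scan; Z[30]=1 scan→box=[30,31)
i=31: fresh scan; Z[31]=1 scan→box=[31,32)
i=32: fresh scan; Z[32]=0
i=33: fresh scan; Z[33]=0
i=34: fresh scan; Z[34]=0
i=35: fresh scan; Z[35]=0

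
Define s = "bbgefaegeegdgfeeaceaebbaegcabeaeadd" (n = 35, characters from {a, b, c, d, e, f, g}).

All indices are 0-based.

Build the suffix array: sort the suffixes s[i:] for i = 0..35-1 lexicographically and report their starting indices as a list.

[27, 16, 32, 30, 19, 23, 5, 22, 21, 0, 28, 1, 26, 17, 34, 33, 11, 15, 31, 29, 18, 20, 14, 8, 3, 24, 9, 6, 4, 13, 25, 10, 7, 2, 12]

sorted suffixes:
  #0 SA[0]=27  'abeaeadd'
  #1 SA[1]=16  'aceaebbaegcabeaeadd'
  #2 SA[2]=32  'add'
  #3 SA[3]=30  'aeadd'
  #4 SA[4]=19  'aebbaegcabeaeadd'
  #5 SA[5]=23  'aegcabeaeadd'
  #6 SA[6]=5  'aegeegdgfeeaceaebbaegcabeaeadd'
  #7 SA[7]=22  'baegcabeaeadd'
  #8 SA[8]=21  'bbaegcabeaeadd'
  #9 SA[9]=0  'bbgefaegeegdgfeeaceaebbaegcabeaeadd'
  #10 SA[10]=28  'beaeadd'
  #11 SA[11]=1  'bgefaegeegdgfeeaceaebbaegcabeaeadd'
  #12 SA[12]=26  'cabeaeadd'
  #13 SA[13]=17  'ceaebbaegcabeaeadd'
  #14 SA[14]=34  'd'
  #15 SA[15]=33  'dd'
  #16 SA[16]=11  'dgfeeaceaebbaegcabeaeadd'
  #17 SA[17]=15  'eaceaebbaegcabeaeadd'
  #18 SA[18]=31  'eadd'
  #19 SA[19]=29  'eaeadd'
  #20 SA[20]=18  'eaebbaegcabeaeadd'
  #21 SA[21]=20  'ebbaegcabeaeadd'
  #22 SA[22]=14  'eeaceaebbaegcabeaeadd'
  #23 SA[23]=8  'eegdgfeeaceaebbaegcabeaeadd'
  #24 SA[24]=3  'efaegeegdgfeeaceaebbaegcabeaeadd'
  #25 SA[25]=24  'egcabeaeadd'
  #26 SA[26]=9  'egdgfeeaceaebbaegcabeaeadd'
  #27 SA[27]=6  'egeegdgfeeaceaebbaegcabeaeadd'
  #28 SA[28]=4  'faegeegdgfeeaceaebbaegcabeaeadd'
  #29 SA[29]=13  'feeaceaebbaegcabeaeadd'
  #30 SA[30]=25  'gcabeaeadd'
  #31 SA[31]=10  'gdgfeeaceaebbaegcabeaeadd'
  #32 SA[32]=7  'geegdgfeeaceaebbaegcabeaeadd'
  #33 SA[33]=2  'gefaegeegdgfeeaceaebbaegcabeaeadd'
  #34 SA[34]=12  'gfeeaceaebbaegcabeaeadd'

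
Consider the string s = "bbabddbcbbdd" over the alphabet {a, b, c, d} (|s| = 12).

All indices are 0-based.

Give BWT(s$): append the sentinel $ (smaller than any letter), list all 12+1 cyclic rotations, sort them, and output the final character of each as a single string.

dbb$cdbabddbb

rank  rotation       last
    0  $bbabddbcbbdd  d
    1  abddbcbbdd$bb  b
    2  babddbcbbdd$b  b
    3  bbabddbcbbdd$  $
    4  bbdd$bbabddbc  c
    5  bcbbdd$bbabdd  d
    6  bdd$bbabddbcb  b
    7  bddbcbbdd$bba  a
    8  cbbdd$bbabddb  b
    9  d$bbabddbcbbd  d
   10  dbcbbdd$bbabd  d
   11  dd$bbabddbcbb  b
   12  ddbcbbdd$bbab  b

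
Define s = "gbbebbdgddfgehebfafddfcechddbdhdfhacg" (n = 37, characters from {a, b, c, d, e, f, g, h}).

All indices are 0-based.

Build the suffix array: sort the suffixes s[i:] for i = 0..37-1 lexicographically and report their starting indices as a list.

rank | idx | suffix
   0 |  34 | acg
   1 |  17 | afddfcechddbdhdfhacg
   2 |   4 | bbdgddfgehebfafddfcechddbdhdfhacg
   3 |   1 | bbebbdgddfgehebfafddfcechddbdhdfhacg
   4 |   5 | bdgddfgehebfafddfcechddbdhdfhacg
   5 |  28 | bdhdfhacg
   6 |   2 | bebbdgddfgehebfafddfcechddbdhdfhacg
   7 |  15 | bfafddfcechddbdhdfhacg
   8 |  22 | cechddbdhdfhacg
   9 |  35 | cg
  10 |  24 | chddbdhdfhacg
  11 |  27 | dbdhdfhacg
  12 |  26 | ddbdhdfhacg
  13 |  19 | ddfcechddbdhdfhacg
  14 |   8 | ddfgehebfafddfcechddbdhdfhacg
  15 |  20 | dfcechddbdhdfhacg
  16 |   9 | dfgehebfafddfcechddbdhdfhacg
  17 |  31 | dfhacg
  18 |   6 | dgddfgehebfafddfcechddbdhdfhacg
  19 |  29 | dhdfhacg
  20 |   3 | ebbdgddfgehebfafddfcechddbdhdfhacg
  21 |  14 | ebfafddfcechddbdhdfhacg
  22 |  23 | echddbdhdfhacg
  23 |  12 | ehebfafddfcechddbdhdfhacg
  24 |  16 | fafddfcechddbdhdfhacg
  25 |  21 | fcechddbdhdfhacg
  26 |  18 | fddfcechddbdhdfhacg
  27 |  10 | fgehebfafddfcechddbdhdfhacg
  28 |  32 | fhacg
  29 |  36 | g
  30 |   0 | gbbebbdgddfgehebfafddfcechddbdhdfhacg
  31 |   7 | gddfgehebfafddfcechddbdhdfhacg
  32 |  11 | gehebfafddfcechddbdhdfhacg
  33 |  33 | hacg
  34 |  25 | hddbdhdfhacg
  35 |  30 | hdfhacg
  36 |  13 | hebfafddfcechddbdhdfhacg

[34, 17, 4, 1, 5, 28, 2, 15, 22, 35, 24, 27, 26, 19, 8, 20, 9, 31, 6, 29, 3, 14, 23, 12, 16, 21, 18, 10, 32, 36, 0, 7, 11, 33, 25, 30, 13]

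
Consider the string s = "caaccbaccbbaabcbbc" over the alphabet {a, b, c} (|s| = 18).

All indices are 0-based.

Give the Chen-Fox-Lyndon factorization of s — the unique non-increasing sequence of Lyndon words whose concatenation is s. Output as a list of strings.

["c", "aaccbaccbb", "aabcbbc"]

emit factor 1: 'c' (i=0, period=1)
emit factor 2: 'aaccbaccbb' (i=1, period=10)
emit factor 3: 'aabcbbc' (i=11, period=7)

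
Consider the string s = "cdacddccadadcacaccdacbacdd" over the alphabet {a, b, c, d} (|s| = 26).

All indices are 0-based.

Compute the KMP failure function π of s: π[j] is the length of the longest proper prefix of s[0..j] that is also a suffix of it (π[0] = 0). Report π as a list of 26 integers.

π[0] = 0
j=1 s[j]='d': π[1]=0 (border '')
j=2 s[j]='a': π[2]=0 (border '')
j=3 s[j]='c': π[3]=1 (border 'c')
j=4 s[j]='d': π[4]=2 (border 'cd')
j=5 s[j]='d': k: 2→0; π[5]=0 (border '')
j=6 s[j]='c': π[6]=1 (border 'c')
j=7 s[j]='c': k: 1→0; π[7]=1 (border 'c')
j=8 s[j]='a': k: 1→0; π[8]=0 (border '')
j=9 s[j]='d': π[9]=0 (border '')
j=10 s[j]='a': π[10]=0 (border '')
j=11 s[j]='d': π[11]=0 (border '')
j=12 s[j]='c': π[12]=1 (border 'c')
j=13 s[j]='a': k: 1→0; π[13]=0 (border '')
j=14 s[j]='c': π[14]=1 (border 'c')
j=15 s[j]='a': k: 1→0; π[15]=0 (border '')
j=16 s[j]='c': π[16]=1 (border 'c')
j=17 s[j]='c': k: 1→0; π[17]=1 (border 'c')
j=18 s[j]='d': π[18]=2 (border 'cd')
j=19 s[j]='a': π[19]=3 (border 'cda')
j=20 s[j]='c': π[20]=4 (border 'cdac')
j=21 s[j]='b': k: 4→1→0; π[21]=0 (border '')
j=22 s[j]='a': π[22]=0 (border '')
j=23 s[j]='c': π[23]=1 (border 'c')
j=24 s[j]='d': π[24]=2 (border 'cd')
j=25 s[j]='d': k: 2→0; π[25]=0 (border '')

[0, 0, 0, 1, 2, 0, 1, 1, 0, 0, 0, 0, 1, 0, 1, 0, 1, 1, 2, 3, 4, 0, 0, 1, 2, 0]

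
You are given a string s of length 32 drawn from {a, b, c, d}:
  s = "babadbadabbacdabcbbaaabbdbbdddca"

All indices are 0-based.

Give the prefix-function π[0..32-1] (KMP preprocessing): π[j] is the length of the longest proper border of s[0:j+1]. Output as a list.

[0, 0, 1, 2, 0, 1, 2, 0, 0, 1, 1, 2, 0, 0, 0, 1, 0, 1, 1, 2, 0, 0, 1, 1, 0, 1, 1, 0, 0, 0, 0, 0]

π[0] = 0
j=1 s[j]='a': π[1]=0 (border '')
j=2 s[j]='b': π[2]=1 (border 'b')
j=3 s[j]='a': π[3]=2 (border 'ba')
j=4 s[j]='d': k: 2→0; π[4]=0 (border '')
j=5 s[j]='b': π[5]=1 (border 'b')
j=6 s[j]='a': π[6]=2 (border 'ba')
j=7 s[j]='d': k: 2→0; π[7]=0 (border '')
j=8 s[j]='a': π[8]=0 (border '')
j=9 s[j]='b': π[9]=1 (border 'b')
j=10 s[j]='b': k: 1→0; π[10]=1 (border 'b')
j=11 s[j]='a': π[11]=2 (border 'ba')
j=12 s[j]='c': k: 2→0; π[12]=0 (border '')
j=13 s[j]='d': π[13]=0 (border '')
j=14 s[j]='a': π[14]=0 (border '')
j=15 s[j]='b': π[15]=1 (border 'b')
j=16 s[j]='c': k: 1→0; π[16]=0 (border '')
j=17 s[j]='b': π[17]=1 (border 'b')
j=18 s[j]='b': k: 1→0; π[18]=1 (border 'b')
j=19 s[j]='a': π[19]=2 (border 'ba')
j=20 s[j]='a': k: 2→0; π[20]=0 (border '')
j=21 s[j]='a': π[21]=0 (border '')
j=22 s[j]='b': π[22]=1 (border 'b')
j=23 s[j]='b': k: 1→0; π[23]=1 (border 'b')
j=24 s[j]='d': k: 1→0; π[24]=0 (border '')
j=25 s[j]='b': π[25]=1 (border 'b')
j=26 s[j]='b': k: 1→0; π[26]=1 (border 'b')
j=27 s[j]='d': k: 1→0; π[27]=0 (border '')
j=28 s[j]='d': π[28]=0 (border '')
j=29 s[j]='d': π[29]=0 (border '')
j=30 s[j]='c': π[30]=0 (border '')
j=31 s[j]='a': π[31]=0 (border '')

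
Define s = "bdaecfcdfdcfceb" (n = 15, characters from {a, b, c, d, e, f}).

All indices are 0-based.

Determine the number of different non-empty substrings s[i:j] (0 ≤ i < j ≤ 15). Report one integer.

rank | idx | suffix
   0 |   2 | aecfcdfdcfceb
   1 |  14 | b
   2 |   0 | bdaecfcdfdcfceb
   3 |   6 | cdfdcfceb
   4 |  12 | ceb
   5 |   4 | cfcdfdcfceb
   6 |  10 | cfceb
   7 |   1 | daecfcdfdcfceb
   8 |   9 | dcfceb
   9 |   7 | dfdcfceb
  10 |  13 | eb
  11 |   3 | ecfcdfdcfceb
  12 |   5 | fcdfdcfceb
  13 |  11 | fceb
  14 |   8 | fdcfceb

SA = [2, 14, 0, 6, 12, 4, 10, 1, 9, 7, 13, 3, 5, 11, 8]
rank  pair      lcp
   1  s[2:],s[14:]  0  ''
   2  s[14:],s[0:]  1  'b'
   3  s[0:],s[6:]  0  ''
   4  s[6:],s[12:]  1  'c'
   5  s[12:],s[4:]  1  'c'
   6  s[4:],s[10:]  3  'cfc'
   7  s[10:],s[1:]  0  ''
   8  s[1:],s[9:]  1  'd'
   9  s[9:],s[7:]  1  'd'
  10  s[7:],s[13:]  0  ''
  11  s[13:],s[3:]  1  'e'
  12  s[3:],s[5:]  0  ''
  13  s[5:],s[11:]  2  'fc'
  14  s[11:],s[8:]  1  'f'

n(n+1)/2 = 15·16/2 = 120
Σ LCP = 0 + 0 + 1 + 0 + 1 + 1 + 3 + 0 + 1 + 1 + 0 + 1 + 0 + 2 + 1 = 12
distinct = 120 − 12 = 108

108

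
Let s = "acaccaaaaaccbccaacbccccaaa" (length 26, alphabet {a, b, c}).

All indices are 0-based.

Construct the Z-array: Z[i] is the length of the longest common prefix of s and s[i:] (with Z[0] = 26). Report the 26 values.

Z[0]=26
i=1: outside box; Z[1]=0
i=2: outside box; Z[2]=2 grow→box=[2,4)
i=3: min(r-i=1, Z[1]=0)=0; Z[3]=0
i=4: outside box; Z[4]=0
i=5: outside box; Z[5]=1 grow→box=[5,6)
i=6: outside box; Z[6]=1 grow→box=[6,7)
i=7: outside box; Z[7]=1 grow→box=[7,8)
i=8: outside box; Z[8]=1 grow→box=[8,9)
i=9: outside box; Z[9]=2 grow→box=[9,11)
i=10: min(r-i=1, Z[1]=0)=0; Z[10]=0
i=11: outside box; Z[11]=0
i=12: outside box; Z[12]=0
i=13: outside box; Z[13]=0
i=14: outside box; Z[14]=0
i=15: outside box; Z[15]=1 grow→box=[15,16)
i=16: outside box; Z[16]=2 grow→box=[16,18)
i=17: min(r-i=1, Z[1]=0)=0; Z[17]=0
i=18: outside box; Z[18]=0
i=19: outside box; Z[19]=0
i=20: outside box; Z[20]=0
i=21: outside box; Z[21]=0
i=22: outside box; Z[22]=0
i=23: outside box; Z[23]=1 grow→box=[23,24)
i=24: outside box; Z[24]=1 grow→box=[24,25)
i=25: outside box; Z[25]=1 grow→box=[25,26)

[26, 0, 2, 0, 0, 1, 1, 1, 1, 2, 0, 0, 0, 0, 0, 1, 2, 0, 0, 0, 0, 0, 0, 1, 1, 1]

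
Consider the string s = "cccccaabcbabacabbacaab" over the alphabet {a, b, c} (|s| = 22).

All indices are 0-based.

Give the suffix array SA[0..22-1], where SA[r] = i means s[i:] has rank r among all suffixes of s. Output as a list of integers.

[19, 5, 20, 10, 14, 6, 17, 12, 21, 9, 16, 11, 15, 7, 18, 4, 13, 8, 3, 2, 1, 0]

rank | idx | suffix
   0 |  19 | aab
   1 |   5 | aabcbabacabbacaab
   2 |  20 | ab
   3 |  10 | abacabbacaab
   4 |  14 | abbacaab
   5 |   6 | abcbabacabbacaab
   6 |  17 | acaab
   7 |  12 | acabbacaab
   8 |  21 | b
   9 |   9 | babacabbacaab
  10 |  16 | bacaab
  11 |  11 | bacabbacaab
  12 |  15 | bbacaab
  13 |   7 | bcbabacabbacaab
  14 |  18 | caab
  15 |   4 | caabcbabacabbacaab
  16 |  13 | cabbacaab
  17 |   8 | cbabacabbacaab
  18 |   3 | ccaabcbabacabbacaab
  19 |   2 | cccaabcbabacabbacaab
  20 |   1 | ccccaabcbabacabbacaab
  21 |   0 | cccccaabcbabacabbacaab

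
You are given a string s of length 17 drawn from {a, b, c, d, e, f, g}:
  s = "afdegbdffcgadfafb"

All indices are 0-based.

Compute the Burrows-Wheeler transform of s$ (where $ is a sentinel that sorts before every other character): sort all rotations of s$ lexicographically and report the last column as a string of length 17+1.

bgf$fgffabddafadce

rank  rotation            last
    0  $afdegbdffcgadfafb  b
    1  adfafb$afdegbdffcg  g
    2  afb$afdegbdffcgadf  f
    3  afdegbdffcgadfafb$  $
    4  b$afdegbdffcgadfaf  f
    5  bdffcgadfafb$afdeg  g
    6  cgadfafb$afdegbdff  f
    7  degbdffcgadfafb$af  f
    8  dfafb$afdegbdffcga  a
    9  dffcgadfafb$afdegb  b
   10  egbdffcgadfafb$afd  d
   11  fafb$afdegbdffcgad  d
   12  fb$afdegbdffcgadfa  a
   13  fcgadfafb$afdegbdf  f
   14  fdegbdffcgadfafb$a  a
   15  ffcgadfafb$afdegbd  d
   16  gadfafb$afdegbdffc  c
   17  gbdffcgadfafb$afde  e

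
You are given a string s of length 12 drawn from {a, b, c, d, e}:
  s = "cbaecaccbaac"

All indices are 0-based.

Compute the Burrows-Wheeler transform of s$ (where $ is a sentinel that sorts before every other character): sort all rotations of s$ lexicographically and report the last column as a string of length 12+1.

rank  rotation       last
    0  $cbaecaccbaac  c
    1  aac$cbaecaccb  b
    2  ac$cbaecaccba  a
    3  accbaac$cbaec  c
    4  aecaccbaac$cb  b
    5  baac$cbaecacc  c
    6  baecaccbaac$c  c
    7  c$cbaecaccbaa  a
    8  caccbaac$cbae  e
    9  cbaac$cbaecac  c
   10  cbaecaccbaac$  $
   11  ccbaac$cbaeca  a
   12  ecaccbaac$cba  a

cbacbccaec$aa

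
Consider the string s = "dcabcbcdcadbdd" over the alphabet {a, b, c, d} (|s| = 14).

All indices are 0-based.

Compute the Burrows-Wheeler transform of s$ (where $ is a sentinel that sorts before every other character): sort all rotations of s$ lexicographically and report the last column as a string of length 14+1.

rank  rotation         last
    0  $dcabcbcdcadbdd  d
    1  abcbcdcadbdd$dc  c
    2  adbdd$dcabcbcdc  c
    3  bcbcdcadbdd$dca  a
    4  bcdcadbdd$dcabc  c
    5  bdd$dcabcbcdcad  d
    6  cabcbcdcadbdd$d  d
    7  cadbdd$dcabcbcd  d
    8  cbcdcadbdd$dcab  b
    9  cdcadbdd$dcabcb  b
   10  d$dcabcbcdcadbd  d
   11  dbdd$dcabcbcdca  a
   12  dcabcbcdcadbdd$  $
   13  dcadbdd$dcabcbc  c
   14  dd$dcabcbcdcadb  b

dccacdddbbda$cb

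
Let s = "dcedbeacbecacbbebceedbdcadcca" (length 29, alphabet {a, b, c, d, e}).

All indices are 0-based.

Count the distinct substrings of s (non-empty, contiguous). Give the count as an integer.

398

rank→(start, suffix):
  0 → (28, 'a')
  1 → (11, 'acbbebceedbdcadcca')
  2 → (6, 'acbecacbbebceedbdcadcca')
  3 → (24, 'adcca')
  4 → (13, 'bbebceedbdcadcca')
  5 → (16, 'bceedbdcadcca')
  6 → (21, 'bdcadcca')
  7 → (4, 'beacbecacbbebceedbdcadcca')
  8 → (14, 'bebceedbdcadcca')
  9 → (8, 'becacbbebceedbdcadcca')
  10 → (27, 'ca')
  11 → (10, 'cacbbebceedbdcadcca')
  12 → (23, 'cadcca')
  13 → (12, 'cbbebceedbdcadcca')
  14 → (7, 'cbecacbbebceedbdcadcca')
  15 → (26, 'cca')
  16 → (1, 'cedbeacbecacbbebceedbdcadcca')
  17 → (17, 'ceedbdcadcca')
  18 → (20, 'dbdcadcca')
  19 → (3, 'dbeacbecacbbebceedbdcadcca')
  20 → (22, 'dcadcca')
  21 → (25, 'dcca')
  22 → (0, 'dcedbeacbecacbbebceedbdcadcca')
  23 → (5, 'eacbecacbbebceedbdcadcca')
  24 → (15, 'ebceedbdcadcca')
  25 → (9, 'ecacbbebceedbdcadcca')
  26 → (19, 'edbdcadcca')
  27 → (2, 'edbeacbecacbbebceedbdcadcca')
  28 → (18, 'eedbdcadcca')

SA = [28, 11, 6, 24, 13, 16, 21, 4, 14, 8, 27, 10, 23, 12, 7, 26, 1, 17, 20, 3, 22, 25, 0, 5, 15, 9, 19, 2, 18]
[i] adj suffixes → lcp
  [1] 28/11 → 1 ('a')
  [2] 11/6 → 3 ('acb')
  [3] 6/24 → 1 ('a')
  [4] 24/13 → 0 ('')
  [5] 13/16 → 1 ('b')
  [6] 16/21 → 1 ('b')
  [7] 21/4 → 1 ('b')
  [8] 4/14 → 2 ('be')
  [9] 14/8 → 2 ('be')
  [10] 8/27 → 0 ('')
  [11] 27/10 → 2 ('ca')
  [12] 10/23 → 2 ('ca')
  [13] 23/12 → 1 ('c')
  [14] 12/7 → 2 ('cb')
  [15] 7/26 → 1 ('c')
  [16] 26/1 → 1 ('c')
  [17] 1/17 → 2 ('ce')
  [18] 17/20 → 0 ('')
  [19] 20/3 → 2 ('db')
  [20] 3/22 → 1 ('d')
  [21] 22/25 → 2 ('dc')
  [22] 25/0 → 2 ('dc')
  [23] 0/5 → 0 ('')
  [24] 5/15 → 1 ('e')
  [25] 15/9 → 1 ('e')
  [26] 9/19 → 1 ('e')
  [27] 19/2 → 3 ('edb')
  [28] 2/18 → 1 ('e')

n(n+1)/2 = 29·30/2 = 435
Σ LCP = 0 + 1 + 3 + 1 + 0 + 1 + 1 + 1 + 2 + 2 + 0 + 2 + 2 + 1 + 2 + 1 + 1 + 2 + 0 + 2 + 1 + 2 + 2 + 0 + 1 + 1 + 1 + 3 + 1 = 37
distinct = 435 − 37 = 398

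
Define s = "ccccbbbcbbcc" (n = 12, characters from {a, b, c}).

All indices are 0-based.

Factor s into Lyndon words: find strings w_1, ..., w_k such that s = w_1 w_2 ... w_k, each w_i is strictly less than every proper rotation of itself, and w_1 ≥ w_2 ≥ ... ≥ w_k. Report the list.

emit factor 1: 'c' (i=0, period=1)
emit factor 2: 'c' (i=1, period=1)
emit factor 3: 'c' (i=2, period=1)
emit factor 4: 'c' (i=3, period=1)
emit factor 5: 'bbbcbbcc' (i=4, period=8)

["c", "c", "c", "c", "bbbcbbcc"]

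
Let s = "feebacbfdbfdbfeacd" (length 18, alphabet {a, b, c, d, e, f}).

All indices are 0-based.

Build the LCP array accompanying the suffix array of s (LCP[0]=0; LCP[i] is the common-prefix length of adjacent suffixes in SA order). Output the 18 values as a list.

[0, 2, 0, 1, 5, 2, 0, 1, 0, 1, 3, 0, 1, 1, 0, 4, 1, 2]

rank | idx | suffix
   0 |   4 | acbfdbfdbfeacd
   1 |  15 | acd
   2 |   3 | bacbfdbfdbfeacd
   3 |   6 | bfdbfdbfeacd
   4 |   9 | bfdbfeacd
   5 |  12 | bfeacd
   6 |   5 | cbfdbfdbfeacd
   7 |  16 | cd
   8 |  17 | d
   9 |   8 | dbfdbfeacd
  10 |  11 | dbfeacd
  11 |  14 | eacd
  12 |   2 | ebacbfdbfdbfeacd
  13 |   1 | eebacbfdbfdbfeacd
  14 |   7 | fdbfdbfeacd
  15 |  10 | fdbfeacd
  16 |  13 | feacd
  17 |   0 | feebacbfdbfdbfeacd

SA = [4, 15, 3, 6, 9, 12, 5, 16, 17, 8, 11, 14, 2, 1, 7, 10, 13, 0]
i: (SA[i-1],SA[i]) lcp shared
  1: (4,15) 2 'ac'
  2: (15,3) 0 ''
  3: (3,6) 1 'b'
  4: (6,9) 5 'bfdbf'
  5: (9,12) 2 'bf'
  6: (12,5) 0 ''
  7: (5,16) 1 'c'
  8: (16,17) 0 ''
  9: (17,8) 1 'd'
  10: (8,11) 3 'dbf'
  11: (11,14) 0 ''
  12: (14,2) 1 'e'
  13: (2,1) 1 'e'
  14: (1,7) 0 ''
  15: (7,10) 4 'fdbf'
  16: (10,13) 1 'f'
  17: (13,0) 2 'fe'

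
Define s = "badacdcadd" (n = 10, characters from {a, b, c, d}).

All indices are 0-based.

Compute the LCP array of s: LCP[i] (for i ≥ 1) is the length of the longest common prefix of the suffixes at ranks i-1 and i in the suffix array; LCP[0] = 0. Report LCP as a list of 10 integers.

[0, 1, 2, 0, 0, 1, 0, 1, 1, 1]

rank→(start, suffix):
  0 → (3, 'acdcadd')
  1 → (1, 'adacdcadd')
  2 → (7, 'add')
  3 → (0, 'badacdcadd')
  4 → (6, 'cadd')
  5 → (4, 'cdcadd')
  6 → (9, 'd')
  7 → (2, 'dacdcadd')
  8 → (5, 'dcadd')
  9 → (8, 'dd')

SA = [3, 1, 7, 0, 6, 4, 9, 2, 5, 8]
rank  pair      lcp
   1  s[3:],s[1:]  1  'a'
   2  s[1:],s[7:]  2  'ad'
   3  s[7:],s[0:]  0  ''
   4  s[0:],s[6:]  0  ''
   5  s[6:],s[4:]  1  'c'
   6  s[4:],s[9:]  0  ''
   7  s[9:],s[2:]  1  'd'
   8  s[2:],s[5:]  1  'd'
   9  s[5:],s[8:]  1  'd'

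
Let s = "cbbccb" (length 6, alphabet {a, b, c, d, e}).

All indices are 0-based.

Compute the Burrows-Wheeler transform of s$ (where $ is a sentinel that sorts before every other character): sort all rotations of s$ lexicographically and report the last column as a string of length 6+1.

bccbc$b

rank  rotation last
    0  $cbbccb  b
    1  b$cbbcc  c
    2  bbccb$c  c
    3  bccb$cb  b
    4  cb$cbbc  c
    5  cbbccb$  $
    6  ccb$cbb  b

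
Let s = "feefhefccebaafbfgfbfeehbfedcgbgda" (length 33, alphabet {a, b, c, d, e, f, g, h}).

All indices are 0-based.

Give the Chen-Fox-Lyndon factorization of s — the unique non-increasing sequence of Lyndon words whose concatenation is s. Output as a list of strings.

emit factor 1: 'f' (i=0, period=1)
emit factor 2: 'eefhef' (i=1, period=6)
emit factor 3: 'cce' (i=7, period=3)
emit factor 4: 'b' (i=10, period=1)
emit factor 5: 'aafbfgfbfeehbfedcgbgd' (i=11, period=21)
emit factor 6: 'a' (i=32, period=1)

["f", "eefhef", "cce", "b", "aafbfgfbfeehbfedcgbgd", "a"]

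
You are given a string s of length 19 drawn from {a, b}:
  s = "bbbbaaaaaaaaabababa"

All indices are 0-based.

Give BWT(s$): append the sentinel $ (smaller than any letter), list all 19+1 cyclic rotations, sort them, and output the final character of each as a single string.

abbaaaaaaabbaabaabb$

rank  rotation              last
    0  $bbbbaaaaaaaaabababa  a
    1  a$bbbbaaaaaaaaababab  b
    2  aaaaaaaaabababa$bbbb  b
    3  aaaaaaaabababa$bbbba  a
    4  aaaaaaabababa$bbbbaa  a
    5  aaaaaabababa$bbbbaaa  a
    6  aaaaabababa$bbbbaaaa  a
    7  aaaabababa$bbbbaaaaa  a
    8  aaabababa$bbbbaaaaaa  a
    9  aabababa$bbbbaaaaaaa  a
   10  aba$bbbbaaaaaaaaabab  b
   11  ababa$bbbbaaaaaaaaab  b
   12  abababa$bbbbaaaaaaaa  a
   13  ba$bbbbaaaaaaaaababa  a
   14  baaaaaaaaabababa$bbb  b
   15  baba$bbbbaaaaaaaaaba  a
   16  bababa$bbbbaaaaaaaaa  a
   17  bbaaaaaaaaabababa$bb  b
   18  bbbaaaaaaaaabababa$b  b
   19  bbbbaaaaaaaaabababa$  $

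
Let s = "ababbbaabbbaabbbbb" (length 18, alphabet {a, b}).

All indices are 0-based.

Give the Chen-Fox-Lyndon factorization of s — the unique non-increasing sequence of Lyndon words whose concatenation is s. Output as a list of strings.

emit factor 1: 'ababbb' (i=0, period=6)
emit factor 2: 'aabbbaabbbbb' (i=6, period=12)

["ababbb", "aabbbaabbbbb"]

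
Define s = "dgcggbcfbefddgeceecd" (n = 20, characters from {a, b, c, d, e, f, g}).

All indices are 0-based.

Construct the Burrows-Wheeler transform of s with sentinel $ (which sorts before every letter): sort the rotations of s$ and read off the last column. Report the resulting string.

rank  rotation               last
    0  $dgcggbcfbefddgeceecd  d
    1  bcfbefddgeceecd$dgcgg  g
    2  befddgeceecd$dgcggbcf  f
    3  cd$dgcggbcfbefddgecee  e
    4  ceecd$dgcggbcfbefddge  e
    5  cfbefddgeceecd$dgcggb  b
    6  cggbcfbefddgeceecd$dg  g
    7  d$dgcggbcfbefddgeceec  c
    8  ddgeceecd$dgcggbcfbef  f
    9  dgcggbcfbefddgeceecd$  $
   10  dgeceecd$dgcggbcfbefd  d
   11  ecd$dgcggbcfbefddgece  e
   12  eceecd$dgcggbcfbefddg  g
   13  eecd$dgcggbcfbefddgec  c
   14  efddgeceecd$dgcggbcfb  b
   15  fbefddgeceecd$dgcggbc  c
   16  fddgeceecd$dgcggbcfbe  e
   17  gbcfbefddgeceecd$dgcg  g
   18  gcggbcfbefddgeceecd$d  d
   19  geceecd$dgcggbcfbefdd  d
   20  ggbcfbefddgeceecd$dgc  c

dgfeebgcf$degcbcegddc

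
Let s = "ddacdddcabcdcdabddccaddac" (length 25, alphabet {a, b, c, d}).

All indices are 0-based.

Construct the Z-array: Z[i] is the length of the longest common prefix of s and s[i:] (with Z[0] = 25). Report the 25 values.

[25, 1, 0, 0, 2, 2, 1, 0, 0, 0, 0, 1, 0, 1, 0, 0, 2, 1, 0, 0, 0, 4, 1, 0, 0]

Z[0]=25
i=1: outside box; Z[1]=1 scan→box=[1,2)
i=2: outside box; Z[2]=0
i=3: outside box; Z[3]=0
i=4: outside box; Z[4]=2 scan→box=[4,6)
i=5: min(r-i=1, Z[1]=1)=1; Z[5]=2 scan→box=[5,7)
i=6: min(r-i=1, Z[1]=1)=1; Z[6]=1
i=7: outside box; Z[7]=0
i=8: outside box; Z[8]=0
i=9: outside box; Z[9]=0
i=10: outside box; Z[10]=0
i=11: outside box; Z[11]=1 scan→box=[11,12)
i=12: outside box; Z[12]=0
i=13: outside box; Z[13]=1 scan→box=[13,14)
i=14: outside box; Z[14]=0
i=15: outside box; Z[15]=0
i=16: outside box; Z[16]=2 scan→box=[16,18)
i=17: min(r-i=1, Z[1]=1)=1; Z[17]=1
i=18: outside box; Z[18]=0
i=19: outside box; Z[19]=0
i=20: outside box; Z[20]=0
i=21: outside box; Z[21]=4 scan→box=[21,25)
i=22: min(r-i=3, Z[1]=1)=1; Z[22]=1
i=23: min(r-i=2, Z[2]=0)=0; Z[23]=0
i=24: min(r-i=1, Z[3]=0)=0; Z[24]=0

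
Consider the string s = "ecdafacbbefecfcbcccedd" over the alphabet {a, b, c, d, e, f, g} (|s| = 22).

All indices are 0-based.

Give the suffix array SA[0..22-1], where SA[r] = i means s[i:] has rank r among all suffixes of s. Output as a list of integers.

rank | idx | suffix
   0 |   5 | acbbefecfcbcccedd
   1 |   3 | afacbbefecfcbcccedd
   2 |   7 | bbefecfcbcccedd
   3 |  15 | bcccedd
   4 |   8 | befecfcbcccedd
   5 |   6 | cbbefecfcbcccedd
   6 |  14 | cbcccedd
   7 |  16 | cccedd
   8 |  17 | ccedd
   9 |   1 | cdafacbbefecfcbcccedd
  10 |  18 | cedd
  11 |  12 | cfcbcccedd
  12 |  21 | d
  13 |   2 | dafacbbefecfcbcccedd
  14 |  20 | dd
  15 |   0 | ecdafacbbefecfcbcccedd
  16 |  11 | ecfcbcccedd
  17 |  19 | edd
  18 |   9 | efecfcbcccedd
  19 |   4 | facbbefecfcbcccedd
  20 |  13 | fcbcccedd
  21 |  10 | fecfcbcccedd

[5, 3, 7, 15, 8, 6, 14, 16, 17, 1, 18, 12, 21, 2, 20, 0, 11, 19, 9, 4, 13, 10]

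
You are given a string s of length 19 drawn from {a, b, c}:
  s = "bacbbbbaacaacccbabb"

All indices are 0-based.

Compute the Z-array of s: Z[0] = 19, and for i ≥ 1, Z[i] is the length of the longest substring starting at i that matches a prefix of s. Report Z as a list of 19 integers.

[19, 0, 0, 1, 1, 1, 2, 0, 0, 0, 0, 0, 0, 0, 0, 2, 0, 1, 1]

Z[0]=19
i=1: fresh scan; Z[1]=0
i=2: fresh scan; Z[2]=0
i=3: fresh scan; Z[3]=1 extend→box=[3,4)
i=4: fresh scan; Z[4]=1 extend→box=[4,5)
i=5: fresh scan; Z[5]=1 extend→box=[5,6)
i=6: fresh scan; Z[6]=2 extend→box=[6,8)
i=7: min(r-i=1, Z[1]=0)=0; Z[7]=0
i=8: fresh scan; Z[8]=0
i=9: fresh scan; Z[9]=0
i=10: fresh scan; Z[10]=0
i=11: fresh scan; Z[11]=0
i=12: fresh scan; Z[12]=0
i=13: fresh scan; Z[13]=0
i=14: fresh scan; Z[14]=0
i=15: fresh scan; Z[15]=2 extend→box=[15,17)
i=16: min(r-i=1, Z[1]=0)=0; Z[16]=0
i=17: fresh scan; Z[17]=1 extend→box=[17,18)
i=18: fresh scan; Z[18]=1 extend→box=[18,19)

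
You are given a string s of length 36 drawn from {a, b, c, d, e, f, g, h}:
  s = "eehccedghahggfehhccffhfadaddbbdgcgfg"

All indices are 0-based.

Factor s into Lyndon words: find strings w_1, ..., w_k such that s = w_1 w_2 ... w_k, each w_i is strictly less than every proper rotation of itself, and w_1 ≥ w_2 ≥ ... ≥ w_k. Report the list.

["eeh", "ccedgh", "ahggfehhccffhf", "adaddbbdgcgfg"]

emit factor 1: 'eeh' (i=0, period=3)
emit factor 2: 'ccedgh' (i=3, period=6)
emit factor 3: 'ahggfehhccffhf' (i=9, period=14)
emit factor 4: 'adaddbbdgcgfg' (i=23, period=13)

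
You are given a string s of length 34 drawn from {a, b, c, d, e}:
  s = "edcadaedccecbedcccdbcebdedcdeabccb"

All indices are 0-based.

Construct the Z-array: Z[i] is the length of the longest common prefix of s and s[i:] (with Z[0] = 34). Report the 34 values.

Z[0]=34
i=1: outside box; Z[1]=0
i=2: outside box; Z[2]=0
i=3: outside box; Z[3]=0
i=4: outside box; Z[4]=0
i=5: outside box; Z[5]=0
i=6: outside box; Z[6]=3 grow→box=[6,9)
i=7: min(r-i=2, Z[1]=0)=0; Z[7]=0
i=8: min(r-i=1, Z[2]=0)=0; Z[8]=0
i=9: outside box; Z[9]=0
i=10: outside box; Z[10]=1 grow→box=[10,11)
i=11: outside box; Z[11]=0
i=12: outside box; Z[12]=0
i=13: outside box; Z[13]=3 grow→box=[13,16)
i=14: min(r-i=2, Z[1]=0)=0; Z[14]=0
i=15: min(r-i=1, Z[2]=0)=0; Z[15]=0
i=16: outside box; Z[16]=0
i=17: outside box; Z[17]=0
i=18: outside box; Z[18]=0
i=19: outside box; Z[19]=0
i=20: outside box; Z[20]=0
i=21: outside box; Z[21]=1 grow→box=[21,22)
i=22: outside box; Z[22]=0
i=23: outside box; Z[23]=0
i=24: outside box; Z[24]=3 grow→box=[24,27)
i=25: min(r-i=2, Z[1]=0)=0; Z[25]=0
i=26: min(r-i=1, Z[2]=0)=0; Z[26]=0
i=27: outside box; Z[27]=0
i=28: outside box; Z[28]=1 grow→box=[28,29)
i=29: outside box; Z[29]=0
i=30: outside box; Z[30]=0
i=31: outside box; Z[31]=0
i=32: outside box; Z[32]=0
i=33: outside box; Z[33]=0

[34, 0, 0, 0, 0, 0, 3, 0, 0, 0, 1, 0, 0, 3, 0, 0, 0, 0, 0, 0, 0, 1, 0, 0, 3, 0, 0, 0, 1, 0, 0, 0, 0, 0]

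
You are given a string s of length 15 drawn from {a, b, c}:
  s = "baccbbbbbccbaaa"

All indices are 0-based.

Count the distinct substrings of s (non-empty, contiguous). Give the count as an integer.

rank→(start, suffix):
  0 → (14, 'a')
  1 → (13, 'aa')
  2 → (12, 'aaa')
  3 → (1, 'accbbbbbccbaaa')
  4 → (11, 'baaa')
  5 → (0, 'baccbbbbbccbaaa')
  6 → (4, 'bbbbbccbaaa')
  7 → (5, 'bbbbccbaaa')
  8 → (6, 'bbbccbaaa')
  9 → (7, 'bbccbaaa')
  10 → (8, 'bccbaaa')
  11 → (10, 'cbaaa')
  12 → (3, 'cbbbbbccbaaa')
  13 → (9, 'ccbaaa')
  14 → (2, 'ccbbbbbccbaaa')

SA = [14, 13, 12, 1, 11, 0, 4, 5, 6, 7, 8, 10, 3, 9, 2]
[i] adj suffixes → lcp
  [1] 14/13 → 1 ('a')
  [2] 13/12 → 2 ('aa')
  [3] 12/1 → 1 ('a')
  [4] 1/11 → 0 ('')
  [5] 11/0 → 2 ('ba')
  [6] 0/4 → 1 ('b')
  [7] 4/5 → 4 ('bbbb')
  [8] 5/6 → 3 ('bbb')
  [9] 6/7 → 2 ('bb')
  [10] 7/8 → 1 ('b')
  [11] 8/10 → 0 ('')
  [12] 10/3 → 2 ('cb')
  [13] 3/9 → 1 ('c')
  [14] 9/2 → 3 ('ccb')

n(n+1)/2 = 15·16/2 = 120
Σ LCP = 0 + 1 + 2 + 1 + 0 + 2 + 1 + 4 + 3 + 2 + 1 + 0 + 2 + 1 + 3 = 23
distinct = 120 − 23 = 97

97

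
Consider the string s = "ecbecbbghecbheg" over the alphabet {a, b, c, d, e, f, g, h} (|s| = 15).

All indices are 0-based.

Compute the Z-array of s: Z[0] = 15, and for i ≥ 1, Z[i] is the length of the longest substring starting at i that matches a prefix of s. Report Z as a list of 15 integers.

[15, 0, 0, 3, 0, 0, 0, 0, 0, 3, 0, 0, 0, 1, 0]

Z[0]=15
i=1: i≥r, start 0; Z[1]=0
i=2: i≥r, start 0; Z[2]=0
i=3: i≥r, start 0; Z[3]=3 extend→box=[3,6)
i=4: min(r-i=2, Z[1]=0)=0; Z[4]=0
i=5: min(r-i=1, Z[2]=0)=0; Z[5]=0
i=6: i≥r, start 0; Z[6]=0
i=7: i≥r, start 0; Z[7]=0
i=8: i≥r, start 0; Z[8]=0
i=9: i≥r, start 0; Z[9]=3 extend→box=[9,12)
i=10: min(r-i=2, Z[1]=0)=0; Z[10]=0
i=11: min(r-i=1, Z[2]=0)=0; Z[11]=0
i=12: i≥r, start 0; Z[12]=0
i=13: i≥r, start 0; Z[13]=1 extend→box=[13,14)
i=14: i≥r, start 0; Z[14]=0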